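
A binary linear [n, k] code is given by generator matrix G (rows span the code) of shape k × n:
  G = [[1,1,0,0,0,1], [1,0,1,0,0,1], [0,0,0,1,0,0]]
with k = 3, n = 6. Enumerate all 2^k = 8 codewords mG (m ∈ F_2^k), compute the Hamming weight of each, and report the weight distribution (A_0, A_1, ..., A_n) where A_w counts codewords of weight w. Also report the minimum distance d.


Weight distribution: A_0 = 1, A_1 = 1, A_2 = 1, A_3 = 3, A_4 = 2. Minimum distance d = 1.

Enumerate all 2^3 = 8 messages m ∈ F_2^3.
For each, compute codeword c = mG in F_2^6, then tally its weight.
  m = 000 → c = 000000, weight = 0.
  m = 100 → c = 110001, weight = 3.
  m = 010 → c = 101001, weight = 3.
  m = 110 → c = 011000, weight = 2.
  m = 001 → c = 000100, weight = 1.
  m = 101 → c = 110101, weight = 4.
  m = 011 → c = 101101, weight = 4.
  m = 111 → c = 011100, weight = 3.
Tally weights:
  weight 0: 1 codewords.
  weight 1: 1 codewords.
  weight 2: 1 codewords.
  weight 3: 3 codewords.
  weight 4: 2 codewords.
Minimum distance d = smallest w > 0 with A_w > 0 = 1.
Sanity: Σ A_w = 8 = 2^3 = 8 ✓.


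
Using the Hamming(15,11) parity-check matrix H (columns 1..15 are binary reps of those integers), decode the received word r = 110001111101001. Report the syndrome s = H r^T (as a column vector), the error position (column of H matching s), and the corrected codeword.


s = (1, 0, 1, 0)^T, error position = 10, corrected codeword c = 110001111001001

Compute s = H r^T mod 2 one row at a time:
  s_1 = 1 + 1 + 1 + 0 + 1 + 0 + 0 + 1 = 5 ≡ 1 (mod 2).
  s_2 = 0 + 0 + 1 + 1 + 1 + 0 + 0 + 1 = 4 ≡ 0 (mod 2).
  s_3 = 1 + 0 + 1 + 1 + 1 + 0 + 0 + 1 = 5 ≡ 1 (mod 2).
  s_4 = 1 + 0 + 0 + 1 + 1 + 0 + 0 + 1 = 4 ≡ 0 (mod 2).
s = (1, 0, 1, 0)^T — this equals column 10 of H (binary 1010), so error is at position 10.
Correct: flip bit 10 of r = 110001111101001 to get c = 110001111001001.


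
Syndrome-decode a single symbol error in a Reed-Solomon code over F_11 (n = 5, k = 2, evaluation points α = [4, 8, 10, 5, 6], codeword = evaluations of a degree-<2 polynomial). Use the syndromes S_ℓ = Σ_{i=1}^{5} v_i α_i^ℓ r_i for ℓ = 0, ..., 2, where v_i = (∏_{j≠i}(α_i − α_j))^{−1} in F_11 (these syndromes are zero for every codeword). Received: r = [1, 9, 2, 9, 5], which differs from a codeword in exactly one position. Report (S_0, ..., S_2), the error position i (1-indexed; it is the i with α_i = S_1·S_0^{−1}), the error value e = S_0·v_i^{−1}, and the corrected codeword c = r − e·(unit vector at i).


S = (4, 9, 1), error at position 4, error magnitude e = 6, c = [1, 9, 2, 3, 5].

Step 1: column multipliers v_i = (∏_{j≠i}(α_i − α_j))^{−1} mod 11.
  i = 1 (α = 4): (4−8)(4−10)(4−5)(4−6) = (−4)·(−6)·(−1)·(−2) = 48 ≡ 4, so v_1 = 4^{−1} = 3 (mod 11).
  i = 2 (α = 8): (8−4)(8−10)(8−5)(8−6) = 4·(−2)·3·2 = −48 ≡ 7, so v_2 = 7^{−1} = 8 (mod 11).
  i = 3 (α = 10): (10−4)(10−8)(10−5)(10−6) = 6·2·5·4 = 240 ≡ 9, so v_3 = 9^{−1} = 5 (mod 11).
  i = 4 (α = 5): (5−4)(5−8)(5−10)(5−6) = 1·(−3)·(−5)·(−1) = −15 ≡ 7, so v_4 = 7^{−1} = 8 (mod 11).
  i = 5 (α = 6): (6−4)(6−8)(6−10)(6−5) = 2·(−2)·(−4)·1 = 16 ≡ 5, so v_5 = 5^{−1} = 9 (mod 11).
  v = [3, 8, 5, 8, 9].
Step 2: syndromes of r = [1, 9, 2, 9, 5] (all sums mod 11).
  S_0 = Σ v_i r_i = 3·1 + 8·9 + 5·2 + 8·9 + 9·5 = 202 ≡ 4.
  S_1 = Σ v_i α_i r_i = 3·4·1 + 8·8·9 + 5·10·2 + 8·5·9 + 9·6·5 = 1318 ≡ 9.
  α_i^2 mod 11 = [5, 9, 1, 3, 3].
  S_2 = Σ v_i α_i^2 r_i = 3·5·1 + 8·9·9 + 5·1·2 + 8·3·9 + 9·3·5 = 1024 ≡ 1.
  S = (4, 9, 1) ≠ 0, so r is not a codeword (an error is present).
Step 3: locate the error. For a single error e at position i, S_ℓ = v_i·e·α_i^ℓ, so α_err = S_1/S_0.
  S_0^{−1} = 4^{−1} = 3 (mod 11), so α_err = 9·3 = 27 ≡ 5 = α_4. Error position i = 4.
  Consistency check: S_2/S_1 = 1·5 = 5 ≡ 5 = α_err ✓ (single-error assumption holds).
Step 4: error magnitude e = S_0/v_4 = S_0·∏_{j≠4}(α_4 − α_j) = 4·7 = 28 ≡ 6 (mod 11).
Step 5: correct position 4: c_4 = r_4 − e = 9 − 6 ≡ 3 (mod 11). Hence c = [1, 9, 2, 3, 5].
  Check: interpolating c through the α_i gives m(x) = 4 + 2·x (degree < 2) with m(α_i) = c_i for every i, so c is indeed a codeword.


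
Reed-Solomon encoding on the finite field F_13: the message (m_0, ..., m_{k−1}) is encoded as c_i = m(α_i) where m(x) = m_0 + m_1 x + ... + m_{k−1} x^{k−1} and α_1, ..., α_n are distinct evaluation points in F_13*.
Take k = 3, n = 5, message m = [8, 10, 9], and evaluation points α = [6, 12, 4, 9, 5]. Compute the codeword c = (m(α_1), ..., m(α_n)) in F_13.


c = [2, 7, 10, 8, 10]

Message polynomial: m(x) = 8 + 10·x + 9·x^2 (mod 13).
For each evaluation point α_i, compute m(α_i) mod 13:
  α_1 = 6: Horner steps 9 → 12 → 2, so m(6) = 2.
  α_2 = 12: Horner steps 9 → 1 → 7, so m(12) = 7.
  α_3 = 4: Horner steps 9 → 7 → 10, so m(4) = 10.
  α_4 = 9: Horner steps 9 → 0 → 8, so m(9) = 8.
  α_5 = 5: Horner steps 9 → 3 → 10, so m(5) = 10.
Codeword c = [2, 7, 10, 8, 10] ∈ F_13^5.


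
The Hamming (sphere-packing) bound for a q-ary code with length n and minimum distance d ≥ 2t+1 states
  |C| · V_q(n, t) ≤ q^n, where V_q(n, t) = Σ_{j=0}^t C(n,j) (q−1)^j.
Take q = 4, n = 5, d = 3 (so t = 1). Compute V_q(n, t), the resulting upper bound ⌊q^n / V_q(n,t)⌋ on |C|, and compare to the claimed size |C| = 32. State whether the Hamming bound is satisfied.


V_q(n, t) = 16, q^n = 1024, Hamming bound = 64, |C| = 32 ≤ bound (satisfied).

Step 1: Compute V_q(n, t) = Σ_{j=0}^1 C(n, j) (q−1)^j.
  j = 0: C(5,0)·(3)^0 = 1·1 = 1.
  j = 1: C(5,1)·(3)^1 = 5·3 = 15.
  V_q(n, t) = 1 + 15 = 16.
Step 2: q^n = 4^5 = 1024.
Step 3: Hamming bound ⌊q^n / V_q(n,t)⌋ = ⌊1024/16⌋ = 64.
Step 4: Compare |C| = 32 to 64: satisfied.
The claimed |C| lies below the Hamming bound.


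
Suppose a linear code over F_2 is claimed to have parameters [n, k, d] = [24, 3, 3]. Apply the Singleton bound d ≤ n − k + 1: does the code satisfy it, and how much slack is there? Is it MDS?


Singleton RHS = n − k + 1 = 22, slack = 19, bound satisfied, not MDS.

Singleton bound: d ≤ n − k + 1.
Here n = 24, k = 3, so n − k + 1 = 22.
Given d = 3, check d ≤ 22: YES.
Slack = (n − k + 1) − d = 19.
The code is NOT MDS (slack = 19 > 0).
Description: the claimed parameters are [24, 3, 3]_2; such a code would be non-MDS.


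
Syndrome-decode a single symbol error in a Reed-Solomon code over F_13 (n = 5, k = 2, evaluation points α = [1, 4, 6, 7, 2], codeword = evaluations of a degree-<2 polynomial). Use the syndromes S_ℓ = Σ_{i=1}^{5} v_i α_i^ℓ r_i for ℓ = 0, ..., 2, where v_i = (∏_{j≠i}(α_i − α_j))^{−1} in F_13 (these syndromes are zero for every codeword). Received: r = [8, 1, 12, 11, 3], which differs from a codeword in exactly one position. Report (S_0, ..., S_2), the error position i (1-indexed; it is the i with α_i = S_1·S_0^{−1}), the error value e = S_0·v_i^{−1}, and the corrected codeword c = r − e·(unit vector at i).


S = (9, 9, 9), error at position 1, error magnitude e = 4, c = [4, 1, 12, 11, 3].

Step 1: column multipliers v_i = (∏_{j≠i}(α_i − α_j))^{−1} mod 13.
  i = 1 (α = 1): (1−4)(1−6)(1−7)(1−2) = (−3)·(−5)·(−6)·(−1) = 90 ≡ 12, so v_1 = 12^{−1} = 12 (mod 13).
  i = 2 (α = 4): (4−1)(4−6)(4−7)(4−2) = 3·(−2)·(−3)·2 = 36 ≡ 10, so v_2 = 10^{−1} = 4 (mod 13).
  i = 3 (α = 6): (6−1)(6−4)(6−7)(6−2) = 5·2·(−1)·4 = −40 ≡ 12, so v_3 = 12^{−1} = 12 (mod 13).
  i = 4 (α = 7): (7−1)(7−4)(7−6)(7−2) = 6·3·1·5 = 90 ≡ 12, so v_4 = 12^{−1} = 12 (mod 13).
  i = 5 (α = 2): (2−1)(2−4)(2−6)(2−7) = 1·(−2)·(−4)·(−5) = −40 ≡ 12, so v_5 = 12^{−1} = 12 (mod 13).
  v = [12, 4, 12, 12, 12].
Step 2: syndromes of r = [8, 1, 12, 11, 3] (all sums mod 13).
  S_0 = Σ v_i r_i = 12·8 + 4·1 + 12·12 + 12·11 + 12·3 = 412 ≡ 9.
  S_1 = Σ v_i α_i r_i = 12·1·8 + 4·4·1 + 12·6·12 + 12·7·11 + 12·2·3 = 1972 ≡ 9.
  α_i^2 mod 13 = [1, 3, 10, 10, 4].
  S_2 = Σ v_i α_i^2 r_i = 12·1·8 + 4·3·1 + 12·10·12 + 12·10·11 + 12·4·3 = 3012 ≡ 9.
  S = (9, 9, 9) ≠ 0, so r is not a codeword (an error is present).
Step 3: locate the error. For a single error e at position i, S_ℓ = v_i·e·α_i^ℓ, so α_err = S_1/S_0.
  S_0^{−1} = 9^{−1} = 3 (mod 13), so α_err = 9·3 = 27 ≡ 1 = α_1. Error position i = 1.
  Consistency check: S_2/S_1 = 9·3 = 27 ≡ 1 = α_err ✓ (single-error assumption holds).
Step 4: error magnitude e = S_0/v_1 = S_0·∏_{j≠1}(α_1 − α_j) = 9·12 = 108 ≡ 4 (mod 13).
Step 5: correct position 1: c_1 = r_1 − e = 8 − 4 ≡ 4 (mod 13). Hence c = [4, 1, 12, 11, 3].
  Check: interpolating c through the α_i gives m(x) = 5 + 12·x (degree < 2) with m(α_i) = c_i for every i, so c is indeed a codeword.


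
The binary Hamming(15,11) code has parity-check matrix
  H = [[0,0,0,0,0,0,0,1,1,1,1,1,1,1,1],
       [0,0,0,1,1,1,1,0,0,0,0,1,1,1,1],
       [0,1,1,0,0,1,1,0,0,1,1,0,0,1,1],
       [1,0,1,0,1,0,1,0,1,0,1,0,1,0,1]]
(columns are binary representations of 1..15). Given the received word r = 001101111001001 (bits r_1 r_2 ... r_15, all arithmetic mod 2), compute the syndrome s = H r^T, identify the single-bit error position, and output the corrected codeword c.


s = (0, 1, 0, 0)^T, error position = 4, corrected codeword c = 001001111001001

Compute s = H r^T mod 2 one row at a time:
  s_1 = 1 + 1 + 0 + 0 + 1 + 0 + 0 + 1 = 4 ≡ 0 (mod 2).
  s_2 = 1 + 0 + 1 + 1 + 1 + 0 + 0 + 1 = 5 ≡ 1 (mod 2).
  s_3 = 0 + 1 + 1 + 1 + 0 + 0 + 0 + 1 = 4 ≡ 0 (mod 2).
  s_4 = 0 + 1 + 0 + 1 + 1 + 0 + 0 + 1 = 4 ≡ 0 (mod 2).
s = (0, 1, 0, 0)^T — this equals column 4 of H (binary 0100), so error is at position 4.
Correct: flip bit 4 of r = 001101111001001 to get c = 001001111001001.


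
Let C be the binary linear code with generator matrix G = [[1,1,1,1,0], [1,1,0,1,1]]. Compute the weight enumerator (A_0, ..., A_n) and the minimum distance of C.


Weight distribution: A_0 = 1, A_2 = 1, A_4 = 2. Minimum distance d = 2.

Enumerate all 2^2 = 4 messages m ∈ F_2^2.
For each, compute codeword c = mG in F_2^5, then tally its weight.
  m = 00 → c = 00000, weight = 0.
  m = 10 → c = 11110, weight = 4.
  m = 01 → c = 11011, weight = 4.
  m = 11 → c = 00101, weight = 2.
Tally weights:
  weight 0: 1 codewords.
  weight 2: 1 codewords.
  weight 4: 2 codewords.
Minimum distance d = smallest w > 0 with A_w > 0 = 2.
Sanity: Σ A_w = 4 = 2^2 = 4 ✓.


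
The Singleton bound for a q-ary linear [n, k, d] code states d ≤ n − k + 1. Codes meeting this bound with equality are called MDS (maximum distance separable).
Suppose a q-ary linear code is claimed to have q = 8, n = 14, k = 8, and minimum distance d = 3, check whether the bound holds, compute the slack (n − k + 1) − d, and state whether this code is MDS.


Singleton RHS = n − k + 1 = 7, slack = 4, bound satisfied, not MDS.

Singleton bound: d ≤ n − k + 1.
Here n = 14, k = 8, so n − k + 1 = 7.
Given d = 3, check d ≤ 7: YES.
Slack = (n − k + 1) − d = 4.
The code is NOT MDS (slack = 4 > 0).
Description: the claimed parameters are [14, 8, 3]_8; such a code would be non-MDS.


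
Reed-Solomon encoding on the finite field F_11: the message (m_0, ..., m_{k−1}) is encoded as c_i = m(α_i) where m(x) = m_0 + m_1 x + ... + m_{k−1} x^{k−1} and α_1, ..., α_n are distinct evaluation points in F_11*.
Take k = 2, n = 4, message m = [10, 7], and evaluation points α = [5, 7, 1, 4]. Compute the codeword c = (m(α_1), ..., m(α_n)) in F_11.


c = [1, 4, 6, 5]

Message polynomial: m(x) = 10 + 7·x (mod 11).
For each evaluation point α_i, compute m(α_i) mod 11:
  α_1 = 5: Horner steps 7 → 1, so m(5) = 1.
  α_2 = 7: Horner steps 7 → 4, so m(7) = 4.
  α_3 = 1: Horner steps 7 → 6, so m(1) = 6.
  α_4 = 4: Horner steps 7 → 5, so m(4) = 5.
Codeword c = [1, 4, 6, 5] ∈ F_11^4.


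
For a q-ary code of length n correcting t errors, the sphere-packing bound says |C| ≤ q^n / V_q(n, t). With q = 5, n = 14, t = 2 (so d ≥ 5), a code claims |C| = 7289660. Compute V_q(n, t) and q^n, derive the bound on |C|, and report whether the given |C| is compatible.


V_q(n, t) = 1513, q^n = 6103515625, Hamming bound = 4034048, |C| = 7289660 > bound (violated).

Step 1: Compute V_q(n, t) = Σ_{j=0}^2 C(n, j) (q−1)^j.
  j = 0: C(14,0)·(4)^0 = 1·1 = 1.
  j = 1: C(14,1)·(4)^1 = 14·4 = 56.
  j = 2: C(14,2)·(4)^2 = 91·16 = 1456.
  V_q(n, t) = 1 + 56 + 1456 = 1513.
Step 2: q^n = 5^14 = 6103515625.
Step 3: Hamming bound ⌊q^n / V_q(n,t)⌋ = ⌊6103515625/1513⌋ = 4034048.
Step 4: Compare |C| = 7289660 to 4034048: violated.
The claimed |C| lies above the Hamming bound, so no 5-ary code of length 14 with d ≥ 5 can have 7289660 codewords.


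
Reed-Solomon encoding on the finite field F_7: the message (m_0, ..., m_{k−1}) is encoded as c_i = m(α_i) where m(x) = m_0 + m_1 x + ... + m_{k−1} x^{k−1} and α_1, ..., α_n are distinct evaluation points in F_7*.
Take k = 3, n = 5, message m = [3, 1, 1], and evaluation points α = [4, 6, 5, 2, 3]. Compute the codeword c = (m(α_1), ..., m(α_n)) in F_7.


c = [2, 3, 5, 2, 1]

Message polynomial: m(x) = 3 + 1·x + 1·x^2 (mod 7).
For each evaluation point α_i, compute m(α_i) mod 7:
  α_1 = 4: Horner steps 1 → 5 → 2, so m(4) = 2.
  α_2 = 6: Horner steps 1 → 0 → 3, so m(6) = 3.
  α_3 = 5: Horner steps 1 → 6 → 5, so m(5) = 5.
  α_4 = 2: Horner steps 1 → 3 → 2, so m(2) = 2.
  α_5 = 3: Horner steps 1 → 4 → 1, so m(3) = 1.
Codeword c = [2, 3, 5, 2, 1] ∈ F_7^5.


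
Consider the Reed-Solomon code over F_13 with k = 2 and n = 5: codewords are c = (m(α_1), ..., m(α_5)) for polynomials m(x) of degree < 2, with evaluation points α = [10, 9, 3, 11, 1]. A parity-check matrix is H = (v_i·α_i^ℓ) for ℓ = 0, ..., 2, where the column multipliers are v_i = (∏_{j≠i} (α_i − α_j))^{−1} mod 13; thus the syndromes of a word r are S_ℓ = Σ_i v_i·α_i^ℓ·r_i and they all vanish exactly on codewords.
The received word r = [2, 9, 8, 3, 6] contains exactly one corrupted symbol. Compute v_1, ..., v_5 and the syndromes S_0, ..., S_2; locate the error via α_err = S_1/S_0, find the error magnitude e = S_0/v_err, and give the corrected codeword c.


S = (12, 4, 10), error at position 2, error magnitude e = 8, c = [2, 1, 8, 3, 6].

Step 1: column multipliers v_i = (∏_{j≠i}(α_i − α_j))^{−1} mod 13.
  i = 1 (α = 10): (10−9)(10−3)(10−11)(10−1) = 1·7·(−1)·9 = −63 ≡ 2, so v_1 = 2^{−1} = 7 (mod 13).
  i = 2 (α = 9): (9−10)(9−3)(9−11)(9−1) = (−1)·6·(−2)·8 = 96 ≡ 5, so v_2 = 5^{−1} = 8 (mod 13).
  i = 3 (α = 3): (3−10)(3−9)(3−11)(3−1) = (−7)·(−6)·(−8)·2 = −672 ≡ 4, so v_3 = 4^{−1} = 10 (mod 13).
  i = 4 (α = 11): (11−10)(11−9)(11−3)(11−1) = 1·2·8·10 = 160 ≡ 4, so v_4 = 4^{−1} = 10 (mod 13).
  i = 5 (α = 1): (1−10)(1−9)(1−3)(1−11) = (−9)·(−8)·(−2)·(−10) = 1440 ≡ 10, so v_5 = 10^{−1} = 4 (mod 13).
  v = [7, 8, 10, 10, 4].
Step 2: syndromes of r = [2, 9, 8, 3, 6] (all sums mod 13).
  S_0 = Σ v_i r_i = 7·2 + 8·9 + 10·8 + 10·3 + 4·6 = 220 ≡ 12.
  S_1 = Σ v_i α_i r_i = 7·10·2 + 8·9·9 + 10·3·8 + 10·11·3 + 4·1·6 = 1382 ≡ 4.
  α_i^2 mod 13 = [9, 3, 9, 4, 1].
  S_2 = Σ v_i α_i^2 r_i = 7·9·2 + 8·3·9 + 10·9·8 + 10·4·3 + 4·1·6 = 1206 ≡ 10.
  S = (12, 4, 10) ≠ 0, so r is not a codeword (an error is present).
Step 3: locate the error. For a single error e at position i, S_ℓ = v_i·e·α_i^ℓ, so α_err = S_1/S_0.
  S_0^{−1} = 12^{−1} = 12 (mod 13), so α_err = 4·12 = 48 ≡ 9 = α_2. Error position i = 2.
  Consistency check: S_2/S_1 = 10·10 = 100 ≡ 9 = α_err ✓ (single-error assumption holds).
Step 4: error magnitude e = S_0/v_2 = S_0·∏_{j≠2}(α_2 − α_j) = 12·5 = 60 ≡ 8 (mod 13).
Step 5: correct position 2: c_2 = r_2 − e = 9 − 8 ≡ 1 (mod 13). Hence c = [2, 1, 8, 3, 6].
  Check: interpolating c through the α_i gives m(x) = 5 + 1·x (degree < 2) with m(α_i) = c_i for every i, so c is indeed a codeword.


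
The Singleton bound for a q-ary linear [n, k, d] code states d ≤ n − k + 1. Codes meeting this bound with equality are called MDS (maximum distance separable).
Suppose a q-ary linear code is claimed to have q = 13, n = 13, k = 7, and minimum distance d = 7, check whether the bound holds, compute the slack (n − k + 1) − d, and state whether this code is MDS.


Singleton RHS = n − k + 1 = 7, slack = 0, bound satisfied, MDS.

Singleton bound: d ≤ n − k + 1.
Here n = 13, k = 7, so n − k + 1 = 7.
Given d = 7, check d ≤ 7: YES.
Slack = (n − k + 1) − d = 0.
The code is MDS (slack = 0).
Description: the claimed parameters are [13, 7, 7]_13; such a code would be MDS (meets Singleton bound).


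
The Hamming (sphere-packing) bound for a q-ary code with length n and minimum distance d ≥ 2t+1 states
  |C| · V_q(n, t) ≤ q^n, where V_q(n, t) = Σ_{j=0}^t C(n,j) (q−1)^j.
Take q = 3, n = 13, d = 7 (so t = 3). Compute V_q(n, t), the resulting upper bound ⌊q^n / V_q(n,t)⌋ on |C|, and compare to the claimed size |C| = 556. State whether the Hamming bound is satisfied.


V_q(n, t) = 2627, q^n = 1594323, Hamming bound = 606, |C| = 556 ≤ bound (satisfied).

Step 1: Compute V_q(n, t) = Σ_{j=0}^3 C(n, j) (q−1)^j.
  j = 0: C(13,0)·(2)^0 = 1·1 = 1.
  j = 1: C(13,1)·(2)^1 = 13·2 = 26.
  j = 2: C(13,2)·(2)^2 = 78·4 = 312.
  j = 3: C(13,3)·(2)^3 = 286·8 = 2288.
  V_q(n, t) = 1 + 26 + 312 + 2288 = 2627.
Step 2: q^n = 3^13 = 1594323.
Step 3: Hamming bound ⌊q^n / V_q(n,t)⌋ = ⌊1594323/2627⌋ = 606.
Step 4: Compare |C| = 556 to 606: satisfied.
The claimed |C| lies below the Hamming bound.


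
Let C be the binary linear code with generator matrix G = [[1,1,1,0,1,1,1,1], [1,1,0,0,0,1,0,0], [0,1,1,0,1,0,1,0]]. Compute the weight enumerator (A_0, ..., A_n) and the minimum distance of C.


Weight distribution: A_0 = 1, A_2 = 1, A_3 = 2, A_4 = 2, A_5 = 1, A_7 = 1. Minimum distance d = 2.

Enumerate all 2^3 = 8 messages m ∈ F_2^3.
For each, compute codeword c = mG in F_2^8, then tally its weight.
  m = 000 → c = 00000000, weight = 0.
  m = 100 → c = 11101111, weight = 7.
  m = 010 → c = 11000100, weight = 3.
  m = 110 → c = 00101011, weight = 4.
  m = 001 → c = 01101010, weight = 4.
  m = 101 → c = 10000101, weight = 3.
  m = 011 → c = 10101110, weight = 5.
  m = 111 → c = 01000001, weight = 2.
Tally weights:
  weight 0: 1 codewords.
  weight 2: 1 codewords.
  weight 3: 2 codewords.
  weight 4: 2 codewords.
  weight 5: 1 codewords.
  weight 7: 1 codewords.
Minimum distance d = smallest w > 0 with A_w > 0 = 2.
Sanity: Σ A_w = 8 = 2^3 = 8 ✓.


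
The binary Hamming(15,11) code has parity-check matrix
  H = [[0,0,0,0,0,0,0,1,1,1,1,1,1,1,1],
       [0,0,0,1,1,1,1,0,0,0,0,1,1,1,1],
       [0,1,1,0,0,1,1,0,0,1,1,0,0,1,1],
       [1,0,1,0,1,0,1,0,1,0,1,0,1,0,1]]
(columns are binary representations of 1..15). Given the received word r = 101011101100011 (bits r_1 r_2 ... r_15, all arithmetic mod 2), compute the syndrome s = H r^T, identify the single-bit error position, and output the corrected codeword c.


s = (0, 1, 0, 0)^T, error position = 4, corrected codeword c = 101111101100011

Compute s = H r^T mod 2 one row at a time:
  s_1 = 0 + 1 + 1 + 0 + 0 + 0 + 1 + 1 = 4 ≡ 0 (mod 2).
  s_2 = 0 + 1 + 1 + 1 + 0 + 0 + 1 + 1 = 5 ≡ 1 (mod 2).
  s_3 = 0 + 1 + 1 + 1 + 1 + 0 + 1 + 1 = 6 ≡ 0 (mod 2).
  s_4 = 1 + 1 + 1 + 1 + 1 + 0 + 0 + 1 = 6 ≡ 0 (mod 2).
s = (0, 1, 0, 0)^T — this equals column 4 of H (binary 0100), so error is at position 4.
Correct: flip bit 4 of r = 101011101100011 to get c = 101111101100011.


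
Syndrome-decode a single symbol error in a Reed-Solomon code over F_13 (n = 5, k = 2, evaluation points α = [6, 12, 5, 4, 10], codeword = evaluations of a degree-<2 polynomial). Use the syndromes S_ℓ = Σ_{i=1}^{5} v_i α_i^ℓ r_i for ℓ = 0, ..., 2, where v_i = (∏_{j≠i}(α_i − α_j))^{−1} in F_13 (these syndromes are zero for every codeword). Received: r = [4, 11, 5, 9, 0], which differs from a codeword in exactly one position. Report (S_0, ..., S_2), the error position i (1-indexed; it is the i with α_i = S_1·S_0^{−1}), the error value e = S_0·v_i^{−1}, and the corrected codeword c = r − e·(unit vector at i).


S = (11, 5, 7), error at position 4, error magnitude e = 3, c = [4, 11, 5, 6, 0].

Step 1: column multipliers v_i = (∏_{j≠i}(α_i − α_j))^{−1} mod 13.
  i = 1 (α = 6): (6−12)(6−5)(6−4)(6−10) = (−6)·1·2·(−4) = 48 ≡ 9, so v_1 = 9^{−1} = 3 (mod 13).
  i = 2 (α = 12): (12−6)(12−5)(12−4)(12−10) = 6·7·8·2 = 672 ≡ 9, so v_2 = 9^{−1} = 3 (mod 13).
  i = 3 (α = 5): (5−6)(5−12)(5−4)(5−10) = (−1)·(−7)·1·(−5) = −35 ≡ 4, so v_3 = 4^{−1} = 10 (mod 13).
  i = 4 (α = 4): (4−6)(4−12)(4−5)(4−10) = (−2)·(−8)·(−1)·(−6) = 96 ≡ 5, so v_4 = 5^{−1} = 8 (mod 13).
  i = 5 (α = 10): (10−6)(10−12)(10−5)(10−4) = 4·(−2)·5·6 = −240 ≡ 7, so v_5 = 7^{−1} = 2 (mod 13).
  v = [3, 3, 10, 8, 2].
Step 2: syndromes of r = [4, 11, 5, 9, 0] (all sums mod 13).
  S_0 = Σ v_i r_i = 3·4 + 3·11 + 10·5 + 8·9 + 2·0 = 167 ≡ 11.
  S_1 = Σ v_i α_i r_i = 3·6·4 + 3·12·11 + 10·5·5 + 8·4·9 + 2·10·0 = 1006 ≡ 5.
  α_i^2 mod 13 = [10, 1, 12, 3, 9].
  S_2 = Σ v_i α_i^2 r_i = 3·10·4 + 3·1·11 + 10·12·5 + 8·3·9 + 2·9·0 = 969 ≡ 7.
  S = (11, 5, 7) ≠ 0, so r is not a codeword (an error is present).
Step 3: locate the error. For a single error e at position i, S_ℓ = v_i·e·α_i^ℓ, so α_err = S_1/S_0.
  S_0^{−1} = 11^{−1} = 6 (mod 13), so α_err = 5·6 = 30 ≡ 4 = α_4. Error position i = 4.
  Consistency check: S_2/S_1 = 7·8 = 56 ≡ 4 = α_err ✓ (single-error assumption holds).
Step 4: error magnitude e = S_0/v_4 = S_0·∏_{j≠4}(α_4 − α_j) = 11·5 = 55 ≡ 3 (mod 13).
Step 5: correct position 4: c_4 = r_4 − e = 9 − 3 ≡ 6 (mod 13). Hence c = [4, 11, 5, 6, 0].
  Check: interpolating c through the α_i gives m(x) = 10 + 12·x (degree < 2) with m(α_i) = c_i for every i, so c is indeed a codeword.


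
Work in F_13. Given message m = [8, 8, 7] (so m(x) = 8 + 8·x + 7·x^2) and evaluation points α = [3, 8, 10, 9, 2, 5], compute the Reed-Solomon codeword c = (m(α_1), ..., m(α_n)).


c = [4, 0, 8, 10, 0, 2]

Message polynomial: m(x) = 8 + 8·x + 7·x^2 (mod 13).
For each evaluation point α_i, compute m(α_i) mod 13:
  α_1 = 3: Horner steps 7 → 3 → 4, so m(3) = 4.
  α_2 = 8: Horner steps 7 → 12 → 0, so m(8) = 0.
  α_3 = 10: Horner steps 7 → 0 → 8, so m(10) = 8.
  α_4 = 9: Horner steps 7 → 6 → 10, so m(9) = 10.
  α_5 = 2: Horner steps 7 → 9 → 0, so m(2) = 0.
  α_6 = 5: Horner steps 7 → 4 → 2, so m(5) = 2.
Codeword c = [4, 0, 8, 10, 0, 2] ∈ F_13^6.


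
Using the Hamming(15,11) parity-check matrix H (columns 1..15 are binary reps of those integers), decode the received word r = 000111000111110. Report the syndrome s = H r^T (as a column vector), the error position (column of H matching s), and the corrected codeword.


s = (1, 0, 0, 1)^T, error position = 9, corrected codeword c = 000111001111110

Compute s = H r^T mod 2 one row at a time:
  s_1 = 0 + 0 + 1 + 1 + 1 + 1 + 1 + 0 = 5 ≡ 1 (mod 2).
  s_2 = 1 + 1 + 1 + 0 + 1 + 1 + 1 + 0 = 6 ≡ 0 (mod 2).
  s_3 = 0 + 0 + 1 + 0 + 1 + 1 + 1 + 0 = 4 ≡ 0 (mod 2).
  s_4 = 0 + 0 + 1 + 0 + 0 + 1 + 1 + 0 = 3 ≡ 1 (mod 2).
s = (1, 0, 0, 1)^T — this equals column 9 of H (binary 1001), so error is at position 9.
Correct: flip bit 9 of r = 000111000111110 to get c = 000111001111110.


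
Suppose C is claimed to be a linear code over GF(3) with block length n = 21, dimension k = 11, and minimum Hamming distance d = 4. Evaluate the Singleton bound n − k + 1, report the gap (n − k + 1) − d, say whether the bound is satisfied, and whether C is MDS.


Singleton RHS = n − k + 1 = 11, slack = 7, bound satisfied, not MDS.

Singleton bound: d ≤ n − k + 1.
Here n = 21, k = 11, so n − k + 1 = 11.
Given d = 4, check d ≤ 11: YES.
Slack = (n − k + 1) − d = 7.
The code is NOT MDS (slack = 7 > 0).
Description: the claimed parameters are [21, 11, 4]_3; such a code would be non-MDS.


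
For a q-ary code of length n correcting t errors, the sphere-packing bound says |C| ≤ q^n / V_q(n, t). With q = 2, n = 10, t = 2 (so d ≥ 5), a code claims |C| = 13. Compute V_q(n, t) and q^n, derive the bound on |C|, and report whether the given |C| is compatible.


V_q(n, t) = 56, q^n = 1024, Hamming bound = 18, |C| = 13 ≤ bound (satisfied).

Step 1: Compute V_q(n, t) = Σ_{j=0}^2 C(n, j) (q−1)^j.
  j = 0: C(10,0)·(1)^0 = 1·1 = 1.
  j = 1: C(10,1)·(1)^1 = 10·1 = 10.
  j = 2: C(10,2)·(1)^2 = 45·1 = 45.
  V_q(n, t) = 1 + 10 + 45 = 56.
Step 2: q^n = 2^10 = 1024.
Step 3: Hamming bound ⌊q^n / V_q(n,t)⌋ = ⌊1024/56⌋ = 18.
Step 4: Compare |C| = 13 to 18: satisfied.
The claimed |C| lies below the Hamming bound.


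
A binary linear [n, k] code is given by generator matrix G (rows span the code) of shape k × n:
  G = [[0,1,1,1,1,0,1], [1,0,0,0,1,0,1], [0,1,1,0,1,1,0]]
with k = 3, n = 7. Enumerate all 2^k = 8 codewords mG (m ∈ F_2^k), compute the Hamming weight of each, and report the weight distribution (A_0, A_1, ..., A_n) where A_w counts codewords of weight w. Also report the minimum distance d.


Weight distribution: A_0 = 1, A_3 = 2, A_4 = 3, A_5 = 2. Minimum distance d = 3.

Enumerate all 2^3 = 8 messages m ∈ F_2^3.
For each, compute codeword c = mG in F_2^7, then tally its weight.
  m = 000 → c = 0000000, weight = 0.
  m = 100 → c = 0111101, weight = 5.
  m = 010 → c = 1000101, weight = 3.
  m = 110 → c = 1111000, weight = 4.
  m = 001 → c = 0110110, weight = 4.
  m = 101 → c = 0001011, weight = 3.
  m = 011 → c = 1110011, weight = 5.
  m = 111 → c = 1001110, weight = 4.
Tally weights:
  weight 0: 1 codewords.
  weight 3: 2 codewords.
  weight 4: 3 codewords.
  weight 5: 2 codewords.
Minimum distance d = smallest w > 0 with A_w > 0 = 3.
Sanity: Σ A_w = 8 = 2^3 = 8 ✓.


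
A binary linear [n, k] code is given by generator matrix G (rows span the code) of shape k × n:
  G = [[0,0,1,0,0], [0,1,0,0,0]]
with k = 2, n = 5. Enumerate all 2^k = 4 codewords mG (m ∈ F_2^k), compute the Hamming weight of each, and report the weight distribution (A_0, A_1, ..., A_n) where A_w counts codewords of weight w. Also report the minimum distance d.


Weight distribution: A_0 = 1, A_1 = 2, A_2 = 1. Minimum distance d = 1.

Enumerate all 2^2 = 4 messages m ∈ F_2^2.
For each, compute codeword c = mG in F_2^5, then tally its weight.
  m = 00 → c = 00000, weight = 0.
  m = 10 → c = 00100, weight = 1.
  m = 01 → c = 01000, weight = 1.
  m = 11 → c = 01100, weight = 2.
Tally weights:
  weight 0: 1 codewords.
  weight 1: 2 codewords.
  weight 2: 1 codewords.
Minimum distance d = smallest w > 0 with A_w > 0 = 1.
Sanity: Σ A_w = 4 = 2^2 = 4 ✓.


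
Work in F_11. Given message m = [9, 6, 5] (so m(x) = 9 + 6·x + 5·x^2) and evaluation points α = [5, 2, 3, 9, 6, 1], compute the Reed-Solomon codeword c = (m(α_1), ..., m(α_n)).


c = [10, 8, 6, 6, 5, 9]

Message polynomial: m(x) = 9 + 6·x + 5·x^2 (mod 11).
For each evaluation point α_i, compute m(α_i) mod 11:
  α_1 = 5: Horner steps 5 → 9 → 10, so m(5) = 10.
  α_2 = 2: Horner steps 5 → 5 → 8, so m(2) = 8.
  α_3 = 3: Horner steps 5 → 10 → 6, so m(3) = 6.
  α_4 = 9: Horner steps 5 → 7 → 6, so m(9) = 6.
  α_5 = 6: Horner steps 5 → 3 → 5, so m(6) = 5.
  α_6 = 1: Horner steps 5 → 0 → 9, so m(1) = 9.
Codeword c = [10, 8, 6, 6, 5, 9] ∈ F_11^6.


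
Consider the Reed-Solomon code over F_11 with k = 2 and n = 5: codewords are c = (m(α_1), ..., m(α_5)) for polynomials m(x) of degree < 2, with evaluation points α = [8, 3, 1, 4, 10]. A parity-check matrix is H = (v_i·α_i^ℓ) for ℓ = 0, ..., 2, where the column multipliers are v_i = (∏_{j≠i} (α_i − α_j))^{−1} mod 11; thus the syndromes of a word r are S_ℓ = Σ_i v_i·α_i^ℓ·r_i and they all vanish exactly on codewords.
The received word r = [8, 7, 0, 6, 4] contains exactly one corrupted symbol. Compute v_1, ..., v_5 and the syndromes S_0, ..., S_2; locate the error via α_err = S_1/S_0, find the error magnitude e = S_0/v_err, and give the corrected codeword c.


S = (2, 8, 10), error at position 4, error magnitude e = 1, c = [8, 7, 0, 5, 4].

Step 1: column multipliers v_i = (∏_{j≠i}(α_i − α_j))^{−1} mod 11.
  i = 1 (α = 8): (8−3)(8−1)(8−4)(8−10) = 5·7·4·(−2) = −280 ≡ 6, so v_1 = 6^{−1} = 2 (mod 11).
  i = 2 (α = 3): (3−8)(3−1)(3−4)(3−10) = (−5)·2·(−1)·(−7) = −70 ≡ 7, so v_2 = 7^{−1} = 8 (mod 11).
  i = 3 (α = 1): (1−8)(1−3)(1−4)(1−10) = (−7)·(−2)·(−3)·(−9) = 378 ≡ 4, so v_3 = 4^{−1} = 3 (mod 11).
  i = 4 (α = 4): (4−8)(4−3)(4−1)(4−10) = (−4)·1·3·(−6) = 72 ≡ 6, so v_4 = 6^{−1} = 2 (mod 11).
  i = 5 (α = 10): (10−8)(10−3)(10−1)(10−4) = 2·7·9·6 = 756 ≡ 8, so v_5 = 8^{−1} = 7 (mod 11).
  v = [2, 8, 3, 2, 7].
Step 2: syndromes of r = [8, 7, 0, 6, 4] (all sums mod 11).
  S_0 = Σ v_i r_i = 2·8 + 8·7 + 3·0 + 2·6 + 7·4 = 112 ≡ 2.
  S_1 = Σ v_i α_i r_i = 2·8·8 + 8·3·7 + 3·1·0 + 2·4·6 + 7·10·4 = 624 ≡ 8.
  α_i^2 mod 11 = [9, 9, 1, 5, 1].
  S_2 = Σ v_i α_i^2 r_i = 2·9·8 + 8·9·7 + 3·1·0 + 2·5·6 + 7·1·4 = 736 ≡ 10.
  S = (2, 8, 10) ≠ 0, so r is not a codeword (an error is present).
Step 3: locate the error. For a single error e at position i, S_ℓ = v_i·e·α_i^ℓ, so α_err = S_1/S_0.
  S_0^{−1} = 2^{−1} = 6 (mod 11), so α_err = 8·6 = 48 ≡ 4 = α_4. Error position i = 4.
  Consistency check: S_2/S_1 = 10·7 = 70 ≡ 4 = α_err ✓ (single-error assumption holds).
Step 4: error magnitude e = S_0/v_4 = S_0·∏_{j≠4}(α_4 − α_j) = 2·6 = 12 ≡ 1 (mod 11).
Step 5: correct position 4: c_4 = r_4 − e = 6 − 1 ≡ 5 (mod 11). Hence c = [8, 7, 0, 5, 4].
  Check: interpolating c through the α_i gives m(x) = 2 + 9·x (degree < 2) with m(α_i) = c_i for every i, so c is indeed a codeword.


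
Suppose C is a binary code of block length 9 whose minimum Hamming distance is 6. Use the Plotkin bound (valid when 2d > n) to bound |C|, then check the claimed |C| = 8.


Plotkin bound M ≤ 4; given |C| = 8 > bound (violated).

Check applicability: 2d = 12, n = 9.
2d − n = 3 > 0, so Plotkin applies.
Compute d/(2d−n) = 6/3 ≈ 2.0000.
⌊d/(2d−n)⌋ = 2.
Plotkin bound: M ≤ 2·2 = 4.
Given |C| = 8, check: VIOLATED.
This |C| is above the Plotkin bound, so no binary code with n = 9, d = 6 and 8 codewords exists.


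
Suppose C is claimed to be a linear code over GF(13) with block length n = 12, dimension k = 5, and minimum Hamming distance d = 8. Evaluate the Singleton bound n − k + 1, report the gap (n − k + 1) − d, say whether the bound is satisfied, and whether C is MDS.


Singleton RHS = n − k + 1 = 8, slack = 0, bound satisfied, MDS.

Singleton bound: d ≤ n − k + 1.
Here n = 12, k = 5, so n − k + 1 = 8.
Given d = 8, check d ≤ 8: YES.
Slack = (n − k + 1) − d = 0.
The code is MDS (slack = 0).
Description: the claimed parameters are [12, 5, 8]_13; such a code would be MDS (meets Singleton bound).


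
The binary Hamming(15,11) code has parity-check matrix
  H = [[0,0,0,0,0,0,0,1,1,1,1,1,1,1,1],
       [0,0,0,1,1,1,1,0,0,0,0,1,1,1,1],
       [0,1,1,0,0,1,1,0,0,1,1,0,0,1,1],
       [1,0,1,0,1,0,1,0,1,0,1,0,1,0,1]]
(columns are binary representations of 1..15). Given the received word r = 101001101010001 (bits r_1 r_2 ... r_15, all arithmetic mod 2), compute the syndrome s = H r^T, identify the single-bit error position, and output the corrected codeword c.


s = (1, 1, 1, 0)^T, error position = 14, corrected codeword c = 101001101010011

Compute s = H r^T mod 2 one row at a time:
  s_1 = 0 + 1 + 0 + 1 + 0 + 0 + 0 + 1 = 3 ≡ 1 (mod 2).
  s_2 = 0 + 0 + 1 + 1 + 0 + 0 + 0 + 1 = 3 ≡ 1 (mod 2).
  s_3 = 0 + 1 + 1 + 1 + 0 + 1 + 0 + 1 = 5 ≡ 1 (mod 2).
  s_4 = 1 + 1 + 0 + 1 + 1 + 1 + 0 + 1 = 6 ≡ 0 (mod 2).
s = (1, 1, 1, 0)^T — this equals column 14 of H (binary 1110), so error is at position 14.
Correct: flip bit 14 of r = 101001101010001 to get c = 101001101010011.


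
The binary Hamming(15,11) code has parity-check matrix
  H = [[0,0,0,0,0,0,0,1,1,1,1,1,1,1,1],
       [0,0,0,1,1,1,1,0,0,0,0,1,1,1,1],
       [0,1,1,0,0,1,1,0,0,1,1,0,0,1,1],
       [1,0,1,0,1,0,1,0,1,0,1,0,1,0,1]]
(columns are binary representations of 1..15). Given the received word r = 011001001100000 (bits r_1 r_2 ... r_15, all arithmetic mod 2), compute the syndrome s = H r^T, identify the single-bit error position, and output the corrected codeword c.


s = (0, 1, 0, 0)^T, error position = 4, corrected codeword c = 011101001100000

Compute s = H r^T mod 2 one row at a time:
  s_1 = 0 + 1 + 1 + 0 + 0 + 0 + 0 + 0 = 2 ≡ 0 (mod 2).
  s_2 = 0 + 0 + 1 + 0 + 0 + 0 + 0 + 0 = 1 ≡ 1 (mod 2).
  s_3 = 1 + 1 + 1 + 0 + 1 + 0 + 0 + 0 = 4 ≡ 0 (mod 2).
  s_4 = 0 + 1 + 0 + 0 + 1 + 0 + 0 + 0 = 2 ≡ 0 (mod 2).
s = (0, 1, 0, 0)^T — this equals column 4 of H (binary 0100), so error is at position 4.
Correct: flip bit 4 of r = 011001001100000 to get c = 011101001100000.


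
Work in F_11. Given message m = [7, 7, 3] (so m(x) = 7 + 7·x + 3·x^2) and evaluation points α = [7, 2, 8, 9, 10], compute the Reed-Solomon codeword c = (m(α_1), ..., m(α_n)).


c = [5, 0, 2, 5, 3]

Message polynomial: m(x) = 7 + 7·x + 3·x^2 (mod 11).
For each evaluation point α_i, compute m(α_i) mod 11:
  α_1 = 7: Horner steps 3 → 6 → 5, so m(7) = 5.
  α_2 = 2: Horner steps 3 → 2 → 0, so m(2) = 0.
  α_3 = 8: Horner steps 3 → 9 → 2, so m(8) = 2.
  α_4 = 9: Horner steps 3 → 1 → 5, so m(9) = 5.
  α_5 = 10: Horner steps 3 → 4 → 3, so m(10) = 3.
Codeword c = [5, 0, 2, 5, 3] ∈ F_11^5.


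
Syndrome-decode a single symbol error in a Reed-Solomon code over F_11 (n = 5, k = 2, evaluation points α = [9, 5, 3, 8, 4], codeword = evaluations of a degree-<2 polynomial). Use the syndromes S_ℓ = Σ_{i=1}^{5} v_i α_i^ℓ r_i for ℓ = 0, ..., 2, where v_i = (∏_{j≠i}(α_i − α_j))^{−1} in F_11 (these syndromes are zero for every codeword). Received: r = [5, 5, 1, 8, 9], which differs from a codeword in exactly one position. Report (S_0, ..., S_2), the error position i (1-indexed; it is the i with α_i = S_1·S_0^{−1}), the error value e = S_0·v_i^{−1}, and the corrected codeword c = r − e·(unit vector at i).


S = (5, 3, 4), error at position 2, error magnitude e = 10, c = [5, 6, 1, 8, 9].

Step 1: column multipliers v_i = (∏_{j≠i}(α_i − α_j))^{−1} mod 11.
  i = 1 (α = 9): (9−5)(9−3)(9−8)(9−4) = 4·6·1·5 = 120 ≡ 10, so v_1 = 10^{−1} = 10 (mod 11).
  i = 2 (α = 5): (5−9)(5−3)(5−8)(5−4) = (−4)·2·(−3)·1 = 24 ≡ 2, so v_2 = 2^{−1} = 6 (mod 11).
  i = 3 (α = 3): (3−9)(3−5)(3−8)(3−4) = (−6)·(−2)·(−5)·(−1) = 60 ≡ 5, so v_3 = 5^{−1} = 9 (mod 11).
  i = 4 (α = 8): (8−9)(8−5)(8−3)(8−4) = (−1)·3·5·4 = −60 ≡ 6, so v_4 = 6^{−1} = 2 (mod 11).
  i = 5 (α = 4): (4−9)(4−5)(4−3)(4−8) = (−5)·(−1)·1·(−4) = −20 ≡ 2, so v_5 = 2^{−1} = 6 (mod 11).
  v = [10, 6, 9, 2, 6].
Step 2: syndromes of r = [5, 5, 1, 8, 9] (all sums mod 11).
  S_0 = Σ v_i r_i = 10·5 + 6·5 + 9·1 + 2·8 + 6·9 = 159 ≡ 5.
  S_1 = Σ v_i α_i r_i = 10·9·5 + 6·5·5 + 9·3·1 + 2·8·8 + 6·4·9 = 971 ≡ 3.
  α_i^2 mod 11 = [4, 3, 9, 9, 5].
  S_2 = Σ v_i α_i^2 r_i = 10·4·5 + 6·3·5 + 9·9·1 + 2·9·8 + 6·5·9 = 785 ≡ 4.
  S = (5, 3, 4) ≠ 0, so r is not a codeword (an error is present).
Step 3: locate the error. For a single error e at position i, S_ℓ = v_i·e·α_i^ℓ, so α_err = S_1/S_0.
  S_0^{−1} = 5^{−1} = 9 (mod 11), so α_err = 3·9 = 27 ≡ 5 = α_2. Error position i = 2.
  Consistency check: S_2/S_1 = 4·4 = 16 ≡ 5 = α_err ✓ (single-error assumption holds).
Step 4: error magnitude e = S_0/v_2 = S_0·∏_{j≠2}(α_2 − α_j) = 5·2 = 10 ≡ 10 (mod 11).
Step 5: correct position 2: c_2 = r_2 − e = 5 − 10 ≡ 6 (mod 11). Hence c = [5, 6, 1, 8, 9].
  Check: interpolating c through the α_i gives m(x) = 10 + 8·x (degree < 2) with m(α_i) = c_i for every i, so c is indeed a codeword.


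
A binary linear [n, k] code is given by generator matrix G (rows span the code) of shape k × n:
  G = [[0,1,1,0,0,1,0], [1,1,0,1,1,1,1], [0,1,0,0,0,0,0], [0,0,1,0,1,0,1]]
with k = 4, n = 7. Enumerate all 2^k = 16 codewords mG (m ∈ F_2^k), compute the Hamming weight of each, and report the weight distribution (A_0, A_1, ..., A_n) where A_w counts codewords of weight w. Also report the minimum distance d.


Weight distribution: A_0 = 1, A_1 = 1, A_2 = 2, A_3 = 4, A_4 = 3, A_5 = 3, A_6 = 2. Minimum distance d = 1.

Enumerate all 2^4 = 16 messages m ∈ F_2^4.
For each, compute codeword c = mG in F_2^7, then tally its weight.
  m = 0000 → c = 0000000, weight = 0.
  m = 1000 → c = 0110010, weight = 3.
  m = 0100 → c = 1101111, weight = 6.
  m = 1100 → c = 1011101, weight = 5.
  m = 0010 → c = 0100000, weight = 1.
  m = 1010 → c = 0010010, weight = 2.
  m = 0110 → c = 1001111, weight = 5.
  m = 1110 → c = 1111101, weight = 6.
  m = 0001 → c = 0010101, weight = 3.
  m = 1001 → c = 0100111, weight = 4.
  m = 0101 → c = 1111010, weight = 5.
  m = 1101 → c = 1001000, weight = 2.
  m = 0011 → c = 0110101, weight = 4.
  m = 1011 → c = 0000111, weight = 3.
  m = 0111 → c = 1011010, weight = 4.
  m = 1111 → c = 1101000, weight = 3.
Tally weights:
  weight 0: 1 codewords.
  weight 1: 1 codewords.
  weight 2: 2 codewords.
  weight 3: 4 codewords.
  weight 4: 3 codewords.
  weight 5: 3 codewords.
  weight 6: 2 codewords.
Minimum distance d = smallest w > 0 with A_w > 0 = 1.
Sanity: Σ A_w = 16 = 2^4 = 16 ✓.


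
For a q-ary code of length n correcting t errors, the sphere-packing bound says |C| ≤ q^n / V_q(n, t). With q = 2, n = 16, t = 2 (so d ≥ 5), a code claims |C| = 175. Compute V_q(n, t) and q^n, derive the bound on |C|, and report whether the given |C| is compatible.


V_q(n, t) = 137, q^n = 65536, Hamming bound = 478, |C| = 175 ≤ bound (satisfied).

Step 1: Compute V_q(n, t) = Σ_{j=0}^2 C(n, j) (q−1)^j.
  j = 0: C(16,0)·(1)^0 = 1·1 = 1.
  j = 1: C(16,1)·(1)^1 = 16·1 = 16.
  j = 2: C(16,2)·(1)^2 = 120·1 = 120.
  V_q(n, t) = 1 + 16 + 120 = 137.
Step 2: q^n = 2^16 = 65536.
Step 3: Hamming bound ⌊q^n / V_q(n,t)⌋ = ⌊65536/137⌋ = 478.
Step 4: Compare |C| = 175 to 478: satisfied.
The claimed |C| lies below the Hamming bound.


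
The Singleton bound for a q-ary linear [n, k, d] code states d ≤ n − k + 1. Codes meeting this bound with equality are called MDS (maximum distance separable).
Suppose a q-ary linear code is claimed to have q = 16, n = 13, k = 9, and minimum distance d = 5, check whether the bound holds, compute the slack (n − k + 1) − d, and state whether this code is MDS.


Singleton RHS = n − k + 1 = 5, slack = 0, bound satisfied, MDS.

Singleton bound: d ≤ n − k + 1.
Here n = 13, k = 9, so n − k + 1 = 5.
Given d = 5, check d ≤ 5: YES.
Slack = (n − k + 1) − d = 0.
The code is MDS (slack = 0).
Description: the claimed parameters are [13, 9, 5]_16; such a code would be MDS (meets Singleton bound).


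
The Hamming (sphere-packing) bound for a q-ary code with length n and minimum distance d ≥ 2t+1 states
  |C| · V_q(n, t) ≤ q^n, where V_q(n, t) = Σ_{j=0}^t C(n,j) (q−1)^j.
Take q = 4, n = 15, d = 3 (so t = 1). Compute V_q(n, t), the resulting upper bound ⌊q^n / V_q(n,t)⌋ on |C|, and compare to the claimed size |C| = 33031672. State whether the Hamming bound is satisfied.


V_q(n, t) = 46, q^n = 1073741824, Hamming bound = 23342213, |C| = 33031672 > bound (violated).

Step 1: Compute V_q(n, t) = Σ_{j=0}^1 C(n, j) (q−1)^j.
  j = 0: C(15,0)·(3)^0 = 1·1 = 1.
  j = 1: C(15,1)·(3)^1 = 15·3 = 45.
  V_q(n, t) = 1 + 45 = 46.
Step 2: q^n = 4^15 = 1073741824.
Step 3: Hamming bound ⌊q^n / V_q(n,t)⌋ = ⌊1073741824/46⌋ = 23342213.
Step 4: Compare |C| = 33031672 to 23342213: violated.
The claimed |C| lies above the Hamming bound, so no 4-ary code of length 15 with d ≥ 3 can have 33031672 codewords.
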